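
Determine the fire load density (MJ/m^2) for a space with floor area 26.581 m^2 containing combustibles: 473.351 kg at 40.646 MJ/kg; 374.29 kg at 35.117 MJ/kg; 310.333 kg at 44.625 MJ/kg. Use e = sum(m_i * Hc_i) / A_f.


Total energy = 473.351*40.646 + 374.29*35.117 + 310.333*44.625
= 19239.82 + 13143.94 + 13848.61
= 46232.38 MJ
e = 46232.38 / 26.581 = 1739.3 MJ/m^2

1739.3 MJ/m^2


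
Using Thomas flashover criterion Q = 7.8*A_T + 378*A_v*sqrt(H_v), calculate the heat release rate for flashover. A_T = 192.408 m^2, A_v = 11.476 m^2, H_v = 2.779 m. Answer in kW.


7.8*A_T = 1500.8
sqrt(H_v) = 1.6670
378*A_v*sqrt(H_v) = 7231.5
Q = 1500.8 + 7231.5 = 8732.3 kW

8732.3 kW


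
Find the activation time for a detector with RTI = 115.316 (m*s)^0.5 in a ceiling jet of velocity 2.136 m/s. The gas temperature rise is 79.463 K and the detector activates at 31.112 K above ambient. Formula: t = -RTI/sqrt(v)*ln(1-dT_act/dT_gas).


dT_act/dT_gas = 0.39153
ln(1 - 0.39153) = -0.49680
t = -115.316 / sqrt(2.136) * -0.49680 = 39.199 s

39.199 s


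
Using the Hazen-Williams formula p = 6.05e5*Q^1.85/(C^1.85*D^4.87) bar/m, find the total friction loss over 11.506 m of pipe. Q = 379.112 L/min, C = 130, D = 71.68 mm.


Q^1.85 = 58982
C^1.85 = 8143.2
D^4.87 = 1.0859e+09
p/m = 0.0040354 bar/m
p_total = 0.0040354 * 11.506 = 0.046432 bar

0.046432 bar


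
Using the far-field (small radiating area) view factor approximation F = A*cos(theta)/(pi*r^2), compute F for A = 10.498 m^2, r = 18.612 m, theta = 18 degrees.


cos(18 deg) = 0.95106
pi*r^2 = 1088.3
F = 10.498 * 0.95106 / 1088.3 = 0.0091744

0.0091744


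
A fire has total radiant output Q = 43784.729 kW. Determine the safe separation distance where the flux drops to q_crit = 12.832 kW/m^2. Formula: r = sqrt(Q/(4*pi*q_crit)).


4*pi*q_crit = 161.25
Q/(4*pi*q_crit) = 271.53
r = sqrt(271.53) = 16.478 m

16.478 m


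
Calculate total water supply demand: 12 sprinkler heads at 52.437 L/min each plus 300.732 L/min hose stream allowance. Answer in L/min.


Sprinkler demand = 12 * 52.437 = 629.244 L/min
Total = 629.244 + 300.732 = 929.976 L/min

929.976 L/min


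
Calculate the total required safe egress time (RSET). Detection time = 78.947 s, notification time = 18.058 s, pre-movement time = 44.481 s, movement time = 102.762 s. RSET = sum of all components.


Total = 78.947 + 18.058 + 44.481 + 102.762 = 244.248 s

244.248 s


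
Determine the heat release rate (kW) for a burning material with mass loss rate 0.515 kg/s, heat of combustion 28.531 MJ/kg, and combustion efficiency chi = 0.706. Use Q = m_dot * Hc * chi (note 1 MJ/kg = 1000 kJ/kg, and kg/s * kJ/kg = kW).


Hc = 28.531 MJ/kg = 28.531 * 1000 kJ/kg = 28531 kJ/kg
Q = 0.515 kg/s * 28531 kJ/kg * 0.706 = 10374 kW

10374 kW


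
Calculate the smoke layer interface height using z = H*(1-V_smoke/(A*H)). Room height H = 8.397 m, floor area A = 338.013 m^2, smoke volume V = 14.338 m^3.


V/(A*H) = 0.0050516
1 - 0.0050516 = 0.99495
z = 8.397 * 0.99495 = 8.3546 m

8.3546 m


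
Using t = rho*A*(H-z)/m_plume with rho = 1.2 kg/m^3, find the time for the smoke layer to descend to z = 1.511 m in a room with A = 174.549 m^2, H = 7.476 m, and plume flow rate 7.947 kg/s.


H - z = 5.965 m
t = 1.2 * 174.549 * 5.965 / 7.947 = 157.22 s

157.22 s


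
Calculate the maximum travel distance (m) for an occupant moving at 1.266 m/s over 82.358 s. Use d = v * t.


d = 1.266 * 82.358 = 104.27 m

104.27 m


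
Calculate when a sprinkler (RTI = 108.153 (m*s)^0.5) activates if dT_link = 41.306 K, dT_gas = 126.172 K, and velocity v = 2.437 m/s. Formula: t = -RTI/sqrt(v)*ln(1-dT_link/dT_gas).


dT_link/dT_gas = 0.32738
ln(1 - 0.32738) = -0.39657
t = -108.153 / sqrt(2.437) * -0.39657 = 27.475 s

27.475 s


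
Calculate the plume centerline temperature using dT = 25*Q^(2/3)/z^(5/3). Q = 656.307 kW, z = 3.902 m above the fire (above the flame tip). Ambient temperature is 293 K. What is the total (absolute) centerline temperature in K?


Q^(2/3) = 75.522
z^(5/3) = 9.6712
dT = 25 * 75.522 / 9.6712 = 195.22 K
T = 293 + 195.22 = 488.22 K

488.22 K


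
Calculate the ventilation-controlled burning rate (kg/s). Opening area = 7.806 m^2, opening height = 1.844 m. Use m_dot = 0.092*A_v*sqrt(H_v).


sqrt(H_v) = 1.3579
m_dot = 0.092 * 7.806 * 1.3579 = 0.97521 kg/s

0.97521 kg/s


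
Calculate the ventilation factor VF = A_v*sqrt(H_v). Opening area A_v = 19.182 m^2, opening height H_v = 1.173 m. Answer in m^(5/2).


sqrt(H_v) = 1.0831
VF = 19.182 * 1.0831 = 20.775 m^(5/2)

20.775 m^(5/2)


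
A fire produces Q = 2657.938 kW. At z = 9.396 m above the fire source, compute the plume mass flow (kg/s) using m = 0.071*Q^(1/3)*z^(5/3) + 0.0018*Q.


Q^(1/3) = 13.852
z^(5/3) = 41.838
First term = 0.071 * 13.852 * 41.838 = 41.148
Second term = 0.0018 * 2657.938 = 4.7843
m = 45.932 kg/s

45.932 kg/s


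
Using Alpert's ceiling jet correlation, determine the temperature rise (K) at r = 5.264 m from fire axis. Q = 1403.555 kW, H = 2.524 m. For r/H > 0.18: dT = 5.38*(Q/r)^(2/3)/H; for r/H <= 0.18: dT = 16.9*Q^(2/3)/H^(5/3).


r/H = 5.264 / 2.524 = 2.0856
r/H > 0.18, so dT = 5.38*(Q/r)^(2/3)/H
Q/r = 266.63
(Q/r)^(2/3) = 41.426
dT = 5.38 * 41.426 / 2.524 = 88.302 K

88.302 K


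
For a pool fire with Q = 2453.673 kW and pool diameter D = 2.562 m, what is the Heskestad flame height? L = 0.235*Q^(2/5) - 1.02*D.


Q^(2/5) = 22.695
0.235 * Q^(2/5) = 5.3333
1.02 * D = 2.6132
L = 2.7200 m

2.7200 m


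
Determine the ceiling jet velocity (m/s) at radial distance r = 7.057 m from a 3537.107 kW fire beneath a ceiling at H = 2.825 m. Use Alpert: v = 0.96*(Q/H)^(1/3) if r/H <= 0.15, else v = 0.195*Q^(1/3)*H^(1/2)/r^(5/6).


r/H = 7.057 / 2.825 = 2.4981
r/H > 0.15, so v = 0.195*Q^(1/3)*H^(1/2)/r^(5/6)
Q^(1/3) = 15.236
H^(1/2) = 1.6808
r^(5/6) = 5.0955
v = 0.195 * 15.236 * 1.6808 / 5.0955 = 0.98004 m/s

0.98004 m/s


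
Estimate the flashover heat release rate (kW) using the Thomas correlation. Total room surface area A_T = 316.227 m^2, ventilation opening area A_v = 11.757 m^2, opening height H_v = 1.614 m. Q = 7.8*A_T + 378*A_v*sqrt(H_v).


7.8*A_T = 2466.6
sqrt(H_v) = 1.2704
378*A_v*sqrt(H_v) = 5646.0
Q = 2466.6 + 5646.0 = 8112.6 kW

8112.6 kW


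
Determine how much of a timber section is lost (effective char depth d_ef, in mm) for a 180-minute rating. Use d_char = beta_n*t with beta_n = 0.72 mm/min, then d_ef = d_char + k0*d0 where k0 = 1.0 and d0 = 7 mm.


d_char = 0.72 * 180 = 129.6 mm
d_ef = 129.6 + 1.0*7 = 136.6 mm

136.6 mm


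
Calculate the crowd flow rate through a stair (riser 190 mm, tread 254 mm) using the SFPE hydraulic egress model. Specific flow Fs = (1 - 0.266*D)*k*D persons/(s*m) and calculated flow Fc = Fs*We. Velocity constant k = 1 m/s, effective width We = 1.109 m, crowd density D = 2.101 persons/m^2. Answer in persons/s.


1 - 0.266*D = 1 - 0.266*2.101 = 0.44113
Fs = 0.44113 * 1 * 2.101 = 0.92682 persons/(s*m)
Fc = 0.92682 * 1.109 = 1.0278 persons/s

1.0278 persons/s


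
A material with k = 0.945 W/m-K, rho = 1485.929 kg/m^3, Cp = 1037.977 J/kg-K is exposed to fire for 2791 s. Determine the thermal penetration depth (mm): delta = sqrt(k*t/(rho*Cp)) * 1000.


alpha = 0.945 / (1485.929 * 1037.977) = 6.1270e-07 m^2/s
alpha * t = 0.0017100
delta = sqrt(0.0017100) * 1000 = 41.353 mm

41.353 mm


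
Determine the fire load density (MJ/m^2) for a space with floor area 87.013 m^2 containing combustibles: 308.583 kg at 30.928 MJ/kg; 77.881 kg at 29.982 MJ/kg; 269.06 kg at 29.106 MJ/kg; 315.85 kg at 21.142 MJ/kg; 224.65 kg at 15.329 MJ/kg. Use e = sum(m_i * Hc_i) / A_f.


Total energy = 308.583*30.928 + 77.881*29.982 + 269.06*29.106 + 315.85*21.142 + 224.65*15.329
= 9543.855 + 2335.028 + 7831.260 + 6677.701 + 3443.660
= 29831.50 MJ
e = 29831.50 / 87.013 = 342.84 MJ/m^2

342.84 MJ/m^2


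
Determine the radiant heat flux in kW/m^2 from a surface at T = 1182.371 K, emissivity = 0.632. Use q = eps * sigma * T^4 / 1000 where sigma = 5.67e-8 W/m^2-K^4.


T^4 = 1.9544e+12
q = 0.632 * 5.67e-8 * 1.9544e+12 / 1000 = 70.035 kW/m^2

70.035 kW/m^2


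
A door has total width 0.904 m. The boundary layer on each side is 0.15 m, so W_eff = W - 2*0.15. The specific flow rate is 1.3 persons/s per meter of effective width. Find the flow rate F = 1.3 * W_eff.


W_eff = 0.904 - 0.30 = 0.604 m
F = 1.3 * 0.604 = 0.78520 persons/s

0.78520 persons/s


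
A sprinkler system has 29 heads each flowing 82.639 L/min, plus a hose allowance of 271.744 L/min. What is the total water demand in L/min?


Sprinkler demand = 29 * 82.639 = 2396.531 L/min
Total = 2396.531 + 271.744 = 2668.275 L/min

2668.275 L/min


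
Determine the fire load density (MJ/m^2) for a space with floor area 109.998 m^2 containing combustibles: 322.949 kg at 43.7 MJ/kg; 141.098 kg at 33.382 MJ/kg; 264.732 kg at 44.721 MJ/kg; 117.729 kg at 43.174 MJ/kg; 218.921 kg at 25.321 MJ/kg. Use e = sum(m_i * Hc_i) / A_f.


Total energy = 322.949*43.7 + 141.098*33.382 + 264.732*44.721 + 117.729*43.174 + 218.921*25.321
= 14112.87 + 4710.133 + 11839.08 + 5082.832 + 5543.299
= 41288.21 MJ
e = 41288.21 / 109.998 = 375.35 MJ/m^2

375.35 MJ/m^2


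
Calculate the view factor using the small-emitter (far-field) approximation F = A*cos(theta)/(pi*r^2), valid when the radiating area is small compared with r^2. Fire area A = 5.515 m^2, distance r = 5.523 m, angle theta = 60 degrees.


cos(60 deg) = 0.5
pi*r^2 = 95.830
F = 5.515 * 0.5 / 95.830 = 0.028775

0.028775


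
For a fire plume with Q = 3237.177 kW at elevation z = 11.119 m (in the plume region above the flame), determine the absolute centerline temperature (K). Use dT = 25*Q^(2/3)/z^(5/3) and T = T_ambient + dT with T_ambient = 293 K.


Q^(2/3) = 218.83
z^(5/3) = 55.391
dT = 25 * 218.83 / 55.391 = 98.766 K
T = 293 + 98.766 = 391.77 K

391.77 K


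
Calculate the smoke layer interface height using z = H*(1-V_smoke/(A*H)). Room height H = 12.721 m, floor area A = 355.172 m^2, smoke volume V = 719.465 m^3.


V/(A*H) = 0.15924
1 - 0.15924 = 0.84076
z = 12.721 * 0.84076 = 10.695 m

10.695 m


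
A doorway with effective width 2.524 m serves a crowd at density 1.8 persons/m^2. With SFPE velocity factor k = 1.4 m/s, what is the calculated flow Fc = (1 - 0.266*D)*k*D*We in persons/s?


1 - 0.266*D = 1 - 0.266*1.8 = 0.52120
Fs = 0.52120 * 1.4 * 1.8 = 1.3134 persons/(s*m)
Fc = 1.3134 * 2.524 = 3.3151 persons/s

3.3151 persons/s


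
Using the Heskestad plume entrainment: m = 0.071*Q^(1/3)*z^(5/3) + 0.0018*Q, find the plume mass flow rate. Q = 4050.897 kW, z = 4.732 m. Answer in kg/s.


Q^(1/3) = 15.941
z^(5/3) = 13.338
First term = 0.071 * 15.941 * 13.338 = 15.096
Second term = 0.0018 * 4050.897 = 7.2916
m = 22.387 kg/s

22.387 kg/s


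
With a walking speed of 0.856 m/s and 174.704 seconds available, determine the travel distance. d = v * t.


d = 0.856 * 174.704 = 149.55 m

149.55 m


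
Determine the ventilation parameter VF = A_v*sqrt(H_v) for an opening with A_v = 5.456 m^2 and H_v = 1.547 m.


sqrt(H_v) = 1.2438
VF = 5.456 * 1.2438 = 6.7861 m^(5/2)

6.7861 m^(5/2)


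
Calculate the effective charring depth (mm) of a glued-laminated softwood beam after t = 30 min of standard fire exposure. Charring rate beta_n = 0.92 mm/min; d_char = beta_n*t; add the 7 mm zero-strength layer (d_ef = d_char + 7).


d_char = 0.92 * 30 = 27.6 mm
d_ef = 27.6 + 1.0*7 = 34.6 mm

34.6 mm


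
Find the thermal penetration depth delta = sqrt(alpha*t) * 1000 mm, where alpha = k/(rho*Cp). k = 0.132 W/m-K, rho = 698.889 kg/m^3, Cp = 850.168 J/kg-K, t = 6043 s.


alpha = 0.132 / (698.889 * 850.168) = 2.2216e-07 m^2/s
alpha * t = 0.0013425
delta = sqrt(0.0013425) * 1000 = 36.640 mm

36.640 mm


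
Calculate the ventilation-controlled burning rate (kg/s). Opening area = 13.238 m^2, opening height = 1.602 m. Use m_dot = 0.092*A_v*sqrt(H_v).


sqrt(H_v) = 1.2657
m_dot = 0.092 * 13.238 * 1.2657 = 1.5415 kg/s

1.5415 kg/s


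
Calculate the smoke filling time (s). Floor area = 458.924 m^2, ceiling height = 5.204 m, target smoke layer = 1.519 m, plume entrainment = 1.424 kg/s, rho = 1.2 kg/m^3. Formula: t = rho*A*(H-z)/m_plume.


H - z = 3.685 m
t = 1.2 * 458.924 * 3.685 / 1.424 = 1425.1 s

1425.1 s


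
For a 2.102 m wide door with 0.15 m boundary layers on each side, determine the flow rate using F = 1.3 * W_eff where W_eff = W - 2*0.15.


W_eff = 2.102 - 0.30 = 1.802 m
F = 1.3 * 1.802 = 2.3426 persons/s

2.3426 persons/s


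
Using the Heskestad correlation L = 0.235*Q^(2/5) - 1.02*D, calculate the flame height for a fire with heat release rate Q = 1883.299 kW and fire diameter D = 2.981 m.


Q^(2/5) = 20.416
0.235 * Q^(2/5) = 4.7977
1.02 * D = 3.0406
L = 1.7571 m

1.7571 m


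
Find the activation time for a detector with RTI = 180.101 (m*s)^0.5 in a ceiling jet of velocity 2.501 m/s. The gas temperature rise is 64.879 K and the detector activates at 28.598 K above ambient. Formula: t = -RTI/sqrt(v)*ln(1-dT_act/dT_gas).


dT_act/dT_gas = 0.44079
ln(1 - 0.44079) = -0.58123
t = -180.101 / sqrt(2.501) * -0.58123 = 66.192 s

66.192 s


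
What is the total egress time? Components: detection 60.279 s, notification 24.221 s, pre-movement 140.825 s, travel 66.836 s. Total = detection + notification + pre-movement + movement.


Total = 60.279 + 24.221 + 140.825 + 66.836 = 292.161 s

292.161 s


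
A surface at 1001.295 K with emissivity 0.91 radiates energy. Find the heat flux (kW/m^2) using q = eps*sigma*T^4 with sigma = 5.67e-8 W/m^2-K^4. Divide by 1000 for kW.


T^4 = 1.0052e+12
q = 0.91 * 5.67e-8 * 1.0052e+12 / 1000 = 51.865 kW/m^2

51.865 kW/m^2


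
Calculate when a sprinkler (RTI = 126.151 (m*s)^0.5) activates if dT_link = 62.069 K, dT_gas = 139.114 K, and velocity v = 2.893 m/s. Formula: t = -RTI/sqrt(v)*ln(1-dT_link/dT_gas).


dT_link/dT_gas = 0.44617
ln(1 - 0.44617) = -0.59090
t = -126.151 / sqrt(2.893) * -0.59090 = 43.826 s

43.826 s


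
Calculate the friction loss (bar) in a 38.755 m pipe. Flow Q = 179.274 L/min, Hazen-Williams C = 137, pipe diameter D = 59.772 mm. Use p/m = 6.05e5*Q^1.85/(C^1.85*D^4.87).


Q^1.85 = 14757
C^1.85 = 8972.9
D^4.87 = 4.4827e+08
p/m = 0.0022197 bar/m
p_total = 0.0022197 * 38.755 = 0.086023 bar

0.086023 bar


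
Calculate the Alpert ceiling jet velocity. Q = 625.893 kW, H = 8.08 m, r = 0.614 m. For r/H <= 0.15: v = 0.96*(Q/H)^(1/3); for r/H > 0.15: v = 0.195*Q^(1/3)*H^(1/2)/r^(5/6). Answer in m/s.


r/H = 0.614 / 8.08 = 0.075990
r/H <= 0.15, so v = 0.96*(Q/H)^(1/3)
Q/H = 77.462
(Q/H)^(1/3) = 4.2628
v = 0.96 * 4.2628 = 4.0923 m/s

4.0923 m/s


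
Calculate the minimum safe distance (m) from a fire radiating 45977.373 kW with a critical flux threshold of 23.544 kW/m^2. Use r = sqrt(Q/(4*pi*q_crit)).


4*pi*q_crit = 295.86
Q/(4*pi*q_crit) = 155.40
r = sqrt(155.40) = 12.466 m

12.466 m


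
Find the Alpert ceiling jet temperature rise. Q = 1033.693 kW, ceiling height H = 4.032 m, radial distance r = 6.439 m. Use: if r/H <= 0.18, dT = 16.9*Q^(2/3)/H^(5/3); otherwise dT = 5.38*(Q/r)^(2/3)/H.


r/H = 6.439 / 4.032 = 1.5970
r/H > 0.18, so dT = 5.38*(Q/r)^(2/3)/H
Q/r = 160.54
(Q/r)^(2/3) = 29.538
dT = 5.38 * 29.538 / 4.032 = 39.413 K

39.413 K


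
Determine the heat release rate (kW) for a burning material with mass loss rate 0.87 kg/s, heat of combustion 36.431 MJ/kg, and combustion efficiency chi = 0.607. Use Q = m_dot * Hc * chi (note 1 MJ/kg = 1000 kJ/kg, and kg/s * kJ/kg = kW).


Hc = 36.431 MJ/kg = 36.431 * 1000 kJ/kg = 36431 kJ/kg
Q = 0.87 kg/s * 36431 kJ/kg * 0.607 = 19239 kW

19239 kW


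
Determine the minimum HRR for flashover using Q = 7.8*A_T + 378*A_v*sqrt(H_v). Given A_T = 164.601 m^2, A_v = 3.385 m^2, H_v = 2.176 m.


7.8*A_T = 1283.9
sqrt(H_v) = 1.4751
378*A_v*sqrt(H_v) = 1887.5
Q = 1283.9 + 1887.5 = 3171.4 kW

3171.4 kW


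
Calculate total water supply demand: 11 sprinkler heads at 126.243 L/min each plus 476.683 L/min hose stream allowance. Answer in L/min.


Sprinkler demand = 11 * 126.243 = 1388.673 L/min
Total = 1388.673 + 476.683 = 1865.356 L/min

1865.356 L/min


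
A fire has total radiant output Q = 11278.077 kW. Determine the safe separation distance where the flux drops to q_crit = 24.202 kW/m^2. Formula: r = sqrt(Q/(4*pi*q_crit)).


4*pi*q_crit = 304.13
Q/(4*pi*q_crit) = 37.083
r = sqrt(37.083) = 6.0896 m

6.0896 m


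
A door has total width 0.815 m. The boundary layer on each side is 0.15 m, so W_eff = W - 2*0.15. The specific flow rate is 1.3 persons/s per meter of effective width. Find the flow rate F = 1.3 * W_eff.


W_eff = 0.815 - 0.30 = 0.515 m
F = 1.3 * 0.515 = 0.66950 persons/s

0.66950 persons/s


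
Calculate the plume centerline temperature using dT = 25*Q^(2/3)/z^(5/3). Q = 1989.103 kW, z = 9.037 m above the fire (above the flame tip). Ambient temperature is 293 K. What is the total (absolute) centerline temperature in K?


Q^(2/3) = 158.16
z^(5/3) = 39.208
dT = 25 * 158.16 / 39.208 = 100.85 K
T = 293 + 100.85 = 393.85 K

393.85 K


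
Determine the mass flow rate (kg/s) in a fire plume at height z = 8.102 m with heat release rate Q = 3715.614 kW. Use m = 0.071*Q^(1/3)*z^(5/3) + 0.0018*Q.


Q^(1/3) = 15.489
z^(5/3) = 32.683
First term = 0.071 * 15.489 * 32.683 = 35.941
Second term = 0.0018 * 3715.614 = 6.6881
m = 42.629 kg/s

42.629 kg/s


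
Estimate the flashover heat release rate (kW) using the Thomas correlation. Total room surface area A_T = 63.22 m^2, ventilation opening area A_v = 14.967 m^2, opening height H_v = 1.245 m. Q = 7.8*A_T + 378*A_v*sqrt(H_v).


7.8*A_T = 493.116
sqrt(H_v) = 1.1158
378*A_v*sqrt(H_v) = 6312.6
Q = 493.116 + 6312.6 = 6805.8 kW

6805.8 kW


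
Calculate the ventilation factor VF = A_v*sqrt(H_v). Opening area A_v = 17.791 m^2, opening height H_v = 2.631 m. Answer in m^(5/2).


sqrt(H_v) = 1.6220
VF = 17.791 * 1.6220 = 28.858 m^(5/2)

28.858 m^(5/2)


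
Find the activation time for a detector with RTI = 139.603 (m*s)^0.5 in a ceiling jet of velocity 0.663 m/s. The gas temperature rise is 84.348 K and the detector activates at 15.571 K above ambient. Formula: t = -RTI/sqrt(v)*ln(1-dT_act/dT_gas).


dT_act/dT_gas = 0.18460
ln(1 - 0.18460) = -0.20408
t = -139.603 / sqrt(0.663) * -0.20408 = 34.990 s

34.990 s


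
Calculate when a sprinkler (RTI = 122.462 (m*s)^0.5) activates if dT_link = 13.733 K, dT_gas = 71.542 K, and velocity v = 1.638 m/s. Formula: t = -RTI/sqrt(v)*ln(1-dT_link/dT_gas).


dT_link/dT_gas = 0.19196
ln(1 - 0.19196) = -0.21314
t = -122.462 / sqrt(1.638) * -0.21314 = 20.394 s

20.394 s


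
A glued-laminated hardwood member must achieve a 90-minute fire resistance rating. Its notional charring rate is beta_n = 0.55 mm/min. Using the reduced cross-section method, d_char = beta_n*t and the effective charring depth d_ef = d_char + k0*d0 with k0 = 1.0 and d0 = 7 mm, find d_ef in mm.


d_char = 0.55 * 90 = 49.5 mm
d_ef = 49.5 + 1.0*7 = 56.5 mm

56.5 mm


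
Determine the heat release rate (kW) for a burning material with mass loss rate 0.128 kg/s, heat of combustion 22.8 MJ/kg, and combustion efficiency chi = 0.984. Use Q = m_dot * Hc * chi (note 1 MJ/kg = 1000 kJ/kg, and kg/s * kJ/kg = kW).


Hc = 22.8 MJ/kg = 22.8 * 1000 kJ/kg = 22800 kJ/kg
Q = 0.128 kg/s * 22800 kJ/kg * 0.984 = 2871.7 kW

2871.7 kW


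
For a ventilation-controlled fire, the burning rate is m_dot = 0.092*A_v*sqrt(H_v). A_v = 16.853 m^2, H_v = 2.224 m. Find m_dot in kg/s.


sqrt(H_v) = 1.4913
m_dot = 0.092 * 16.853 * 1.4913 = 2.3122 kg/s

2.3122 kg/s


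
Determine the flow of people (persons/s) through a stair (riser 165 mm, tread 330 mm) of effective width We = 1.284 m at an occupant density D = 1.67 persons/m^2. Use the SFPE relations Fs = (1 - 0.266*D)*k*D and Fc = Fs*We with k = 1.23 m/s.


1 - 0.266*D = 1 - 0.266*1.67 = 0.55578
Fs = 0.55578 * 1.23 * 1.67 = 1.1416 persons/(s*m)
Fc = 1.1416 * 1.284 = 1.4658 persons/s

1.4658 persons/s


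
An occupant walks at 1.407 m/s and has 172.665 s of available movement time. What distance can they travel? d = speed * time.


d = 1.407 * 172.665 = 242.94 m

242.94 m


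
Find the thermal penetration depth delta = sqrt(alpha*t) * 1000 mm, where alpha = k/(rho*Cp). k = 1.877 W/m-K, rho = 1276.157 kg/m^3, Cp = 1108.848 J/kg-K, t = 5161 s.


alpha = 1.877 / (1276.157 * 1108.848) = 1.3264e-06 m^2/s
alpha * t = 0.0068458
delta = sqrt(0.0068458) * 1000 = 82.739 mm

82.739 mm


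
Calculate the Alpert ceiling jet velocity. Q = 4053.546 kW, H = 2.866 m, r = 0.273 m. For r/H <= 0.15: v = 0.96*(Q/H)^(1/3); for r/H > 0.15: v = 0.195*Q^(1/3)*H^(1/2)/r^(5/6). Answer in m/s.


r/H = 0.273 / 2.866 = 0.095255
r/H <= 0.15, so v = 0.96*(Q/H)^(1/3)
Q/H = 1414.4
(Q/H)^(1/3) = 11.225
v = 0.96 * 11.225 = 10.776 m/s

10.776 m/s


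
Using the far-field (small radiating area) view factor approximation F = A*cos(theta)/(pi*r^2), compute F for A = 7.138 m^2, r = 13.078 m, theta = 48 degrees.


cos(48 deg) = 0.66913
pi*r^2 = 537.32
F = 7.138 * 0.66913 / 537.32 = 0.0088890

0.0088890


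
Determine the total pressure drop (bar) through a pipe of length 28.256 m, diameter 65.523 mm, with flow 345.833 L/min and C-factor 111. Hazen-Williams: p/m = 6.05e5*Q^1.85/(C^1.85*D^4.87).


Q^1.85 = 49763
C^1.85 = 6079.2
D^4.87 = 7.0119e+08
p/m = 0.0070627 bar/m
p_total = 0.0070627 * 28.256 = 0.19956 bar

0.19956 bar


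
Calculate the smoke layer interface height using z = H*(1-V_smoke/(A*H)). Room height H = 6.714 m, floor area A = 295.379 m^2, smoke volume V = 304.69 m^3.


V/(A*H) = 0.15364
1 - 0.15364 = 0.84636
z = 6.714 * 0.84636 = 5.6825 m

5.6825 m


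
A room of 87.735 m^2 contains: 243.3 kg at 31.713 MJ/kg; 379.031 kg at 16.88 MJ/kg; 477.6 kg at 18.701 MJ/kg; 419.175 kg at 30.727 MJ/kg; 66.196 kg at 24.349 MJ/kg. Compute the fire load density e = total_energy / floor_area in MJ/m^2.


Total energy = 243.3*31.713 + 379.031*16.88 + 477.6*18.701 + 419.175*30.727 + 66.196*24.349
= 7715.773 + 6398.043 + 8931.598 + 12879.99 + 1611.806
= 37537.21 MJ
e = 37537.21 / 87.735 = 427.85 MJ/m^2

427.85 MJ/m^2


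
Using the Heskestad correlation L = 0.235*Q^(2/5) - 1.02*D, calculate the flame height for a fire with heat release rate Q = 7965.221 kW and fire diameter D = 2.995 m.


Q^(2/5) = 36.348
0.235 * Q^(2/5) = 8.5418
1.02 * D = 3.0549
L = 5.4869 m

5.4869 m


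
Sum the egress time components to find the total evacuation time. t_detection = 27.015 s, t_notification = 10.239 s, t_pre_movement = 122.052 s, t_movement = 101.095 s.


Total = 27.015 + 10.239 + 122.052 + 101.095 = 260.401 s

260.401 s


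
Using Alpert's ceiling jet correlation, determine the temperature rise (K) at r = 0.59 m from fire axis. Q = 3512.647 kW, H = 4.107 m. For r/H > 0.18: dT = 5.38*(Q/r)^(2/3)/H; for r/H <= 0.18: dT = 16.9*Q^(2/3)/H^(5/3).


r/H = 0.59 / 4.107 = 0.14366
r/H <= 0.18, so dT = 16.9*Q^(2/3)/H^(5/3)
Q^(2/3) = 231.08
H^(5/3) = 10.533
dT = 16.9 * 231.08 / 10.533 = 370.77 K

370.77 K


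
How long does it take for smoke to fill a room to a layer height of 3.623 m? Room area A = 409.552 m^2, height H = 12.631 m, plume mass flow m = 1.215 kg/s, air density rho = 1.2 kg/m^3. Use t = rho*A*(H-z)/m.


H - z = 9.008 m
t = 1.2 * 409.552 * 9.008 / 1.215 = 3643.7 s

3643.7 s


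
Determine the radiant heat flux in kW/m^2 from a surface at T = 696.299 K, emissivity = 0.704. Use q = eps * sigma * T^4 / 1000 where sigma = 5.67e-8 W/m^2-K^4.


T^4 = 2.3506e+11
q = 0.704 * 5.67e-8 * 2.3506e+11 / 1000 = 9.3829 kW/m^2

9.3829 kW/m^2


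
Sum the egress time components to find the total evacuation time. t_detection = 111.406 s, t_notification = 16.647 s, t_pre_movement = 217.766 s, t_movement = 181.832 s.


Total = 111.406 + 16.647 + 217.766 + 181.832 = 527.651 s

527.651 s


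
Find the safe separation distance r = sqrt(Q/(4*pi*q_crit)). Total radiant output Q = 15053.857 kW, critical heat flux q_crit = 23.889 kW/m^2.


4*pi*q_crit = 300.20
Q/(4*pi*q_crit) = 50.146
r = sqrt(50.146) = 7.0814 m

7.0814 m


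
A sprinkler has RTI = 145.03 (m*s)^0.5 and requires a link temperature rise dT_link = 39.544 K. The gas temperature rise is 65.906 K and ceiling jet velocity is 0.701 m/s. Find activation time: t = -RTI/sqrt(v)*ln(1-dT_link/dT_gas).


dT_link/dT_gas = 0.60001
ln(1 - 0.60001) = -0.91631
t = -145.03 / sqrt(0.701) * -0.91631 = 158.72 s

158.72 s


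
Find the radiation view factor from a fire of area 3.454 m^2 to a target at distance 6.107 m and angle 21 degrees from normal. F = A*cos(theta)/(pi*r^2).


cos(21 deg) = 0.93358
pi*r^2 = 117.17
F = 3.454 * 0.93358 / 117.17 = 0.027521

0.027521


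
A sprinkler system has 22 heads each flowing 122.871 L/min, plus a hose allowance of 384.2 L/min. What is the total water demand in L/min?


Sprinkler demand = 22 * 122.871 = 2703.162 L/min
Total = 2703.162 + 384.2 = 3087.362 L/min

3087.362 L/min


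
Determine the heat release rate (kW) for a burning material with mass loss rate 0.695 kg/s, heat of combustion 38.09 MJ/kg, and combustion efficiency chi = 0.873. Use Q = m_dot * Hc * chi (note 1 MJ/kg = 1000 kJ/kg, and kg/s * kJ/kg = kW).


Hc = 38.09 MJ/kg = 38.09 * 1000 kJ/kg = 38090 kJ/kg
Q = 0.695 kg/s * 38090 kJ/kg * 0.873 = 23111 kW

23111 kW


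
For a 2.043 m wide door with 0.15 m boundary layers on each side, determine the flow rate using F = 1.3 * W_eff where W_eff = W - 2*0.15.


W_eff = 2.043 - 0.30 = 1.743 m
F = 1.3 * 1.743 = 2.2659 persons/s

2.2659 persons/s


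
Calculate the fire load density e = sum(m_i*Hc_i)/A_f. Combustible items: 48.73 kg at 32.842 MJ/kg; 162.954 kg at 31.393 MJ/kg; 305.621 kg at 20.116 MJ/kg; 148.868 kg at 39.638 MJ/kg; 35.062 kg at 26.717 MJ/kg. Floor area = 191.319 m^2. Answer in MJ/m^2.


Total energy = 48.73*32.842 + 162.954*31.393 + 305.621*20.116 + 148.868*39.638 + 35.062*26.717
= 1600.391 + 5115.615 + 6147.872 + 5900.830 + 936.7515
= 19701.46 MJ
e = 19701.46 / 191.319 = 102.98 MJ/m^2

102.98 MJ/m^2


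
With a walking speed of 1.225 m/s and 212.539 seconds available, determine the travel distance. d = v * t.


d = 1.225 * 212.539 = 260.36 m

260.36 m


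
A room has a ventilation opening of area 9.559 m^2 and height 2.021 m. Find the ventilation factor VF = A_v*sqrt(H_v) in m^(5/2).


sqrt(H_v) = 1.4216
VF = 9.559 * 1.4216 = 13.589 m^(5/2)

13.589 m^(5/2)


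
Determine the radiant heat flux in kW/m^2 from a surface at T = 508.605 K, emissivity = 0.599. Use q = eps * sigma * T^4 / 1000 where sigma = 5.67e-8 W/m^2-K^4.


T^4 = 6.6915e+10
q = 0.599 * 5.67e-8 * 6.6915e+10 / 1000 = 2.2726 kW/m^2

2.2726 kW/m^2


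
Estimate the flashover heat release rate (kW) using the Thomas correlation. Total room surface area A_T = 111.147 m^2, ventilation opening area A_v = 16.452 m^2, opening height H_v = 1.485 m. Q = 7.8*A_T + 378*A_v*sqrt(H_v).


7.8*A_T = 866.95
sqrt(H_v) = 1.2186
378*A_v*sqrt(H_v) = 7578.3
Q = 866.95 + 7578.3 = 8445.3 kW

8445.3 kW


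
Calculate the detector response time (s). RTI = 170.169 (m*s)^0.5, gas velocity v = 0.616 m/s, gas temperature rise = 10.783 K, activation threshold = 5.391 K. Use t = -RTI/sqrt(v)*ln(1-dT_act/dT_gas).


dT_act/dT_gas = 0.49995
ln(1 - 0.49995) = -0.69305
t = -170.169 / sqrt(0.616) * -0.69305 = 150.26 s

150.26 s


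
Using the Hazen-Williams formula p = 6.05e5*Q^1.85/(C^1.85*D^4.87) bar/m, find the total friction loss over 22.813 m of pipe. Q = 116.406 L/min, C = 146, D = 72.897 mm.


Q^1.85 = 6638.3
C^1.85 = 10094
D^4.87 = 1.1787e+09
p/m = 0.00033757 bar/m
p_total = 0.00033757 * 22.813 = 0.0077009 bar

0.0077009 bar


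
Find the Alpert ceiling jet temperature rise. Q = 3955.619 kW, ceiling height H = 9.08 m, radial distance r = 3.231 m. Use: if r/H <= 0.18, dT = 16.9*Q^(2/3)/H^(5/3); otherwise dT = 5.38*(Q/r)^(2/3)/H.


r/H = 3.231 / 9.08 = 0.35584
r/H > 0.18, so dT = 5.38*(Q/r)^(2/3)/H
Q/r = 1224.3
(Q/r)^(2/3) = 114.44
dT = 5.38 * 114.44 / 9.08 = 67.808 K

67.808 K


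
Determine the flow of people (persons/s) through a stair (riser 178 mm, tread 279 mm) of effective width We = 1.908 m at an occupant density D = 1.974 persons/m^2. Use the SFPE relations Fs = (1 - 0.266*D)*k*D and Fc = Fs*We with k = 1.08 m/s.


1 - 0.266*D = 1 - 0.266*1.974 = 0.47492
Fs = 0.47492 * 1.08 * 1.974 = 1.0125 persons/(s*m)
Fc = 1.0125 * 1.908 = 1.9318 persons/s

1.9318 persons/s


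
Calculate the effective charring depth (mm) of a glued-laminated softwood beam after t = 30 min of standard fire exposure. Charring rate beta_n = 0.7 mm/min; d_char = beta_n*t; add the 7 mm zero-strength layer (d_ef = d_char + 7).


d_char = 0.7 * 30 = 21 mm
d_ef = 21 + 1.0*7 = 28 mm

28 mm


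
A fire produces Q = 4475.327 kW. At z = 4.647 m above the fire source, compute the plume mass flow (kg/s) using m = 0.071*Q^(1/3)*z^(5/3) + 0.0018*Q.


Q^(1/3) = 16.479
z^(5/3) = 12.941
First term = 0.071 * 16.479 * 12.941 = 15.141
Second term = 0.0018 * 4475.327 = 8.0556
m = 23.197 kg/s

23.197 kg/s


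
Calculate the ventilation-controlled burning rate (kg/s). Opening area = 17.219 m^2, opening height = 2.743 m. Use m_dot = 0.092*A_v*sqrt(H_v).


sqrt(H_v) = 1.6562
m_dot = 0.092 * 17.219 * 1.6562 = 2.6237 kg/s

2.6237 kg/s


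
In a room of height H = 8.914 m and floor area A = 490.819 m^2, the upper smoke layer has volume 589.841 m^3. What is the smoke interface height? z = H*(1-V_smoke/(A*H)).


V/(A*H) = 0.13482
1 - 0.13482 = 0.86518
z = 8.914 * 0.86518 = 7.7123 m

7.7123 m


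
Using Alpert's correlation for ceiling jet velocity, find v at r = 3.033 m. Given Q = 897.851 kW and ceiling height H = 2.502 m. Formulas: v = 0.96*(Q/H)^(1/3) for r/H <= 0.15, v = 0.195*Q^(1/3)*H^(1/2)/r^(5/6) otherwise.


r/H = 3.033 / 2.502 = 1.2122
r/H > 0.15, so v = 0.195*Q^(1/3)*H^(1/2)/r^(5/6)
Q^(1/3) = 9.6472
H^(1/2) = 1.5818
r^(5/6) = 2.5209
v = 0.195 * 9.6472 * 1.5818 / 2.5209 = 1.1804 m/s

1.1804 m/s


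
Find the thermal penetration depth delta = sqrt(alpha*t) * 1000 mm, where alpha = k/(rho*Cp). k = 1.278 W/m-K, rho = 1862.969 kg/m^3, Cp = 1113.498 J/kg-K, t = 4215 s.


alpha = 1.278 / (1862.969 * 1113.498) = 6.1608e-07 m^2/s
alpha * t = 0.0025968
delta = sqrt(0.0025968) * 1000 = 50.959 mm

50.959 mm


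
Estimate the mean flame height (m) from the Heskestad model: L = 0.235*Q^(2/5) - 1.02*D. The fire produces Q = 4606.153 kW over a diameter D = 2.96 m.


Q^(2/5) = 29.197
0.235 * Q^(2/5) = 6.8612
1.02 * D = 3.0192
L = 3.8420 m

3.8420 m


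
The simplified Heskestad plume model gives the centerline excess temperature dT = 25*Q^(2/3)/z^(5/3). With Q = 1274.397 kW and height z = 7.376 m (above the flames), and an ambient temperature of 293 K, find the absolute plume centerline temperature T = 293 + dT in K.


Q^(2/3) = 117.54
z^(5/3) = 27.949
dT = 25 * 117.54 / 27.949 = 105.14 K
T = 293 + 105.14 = 398.14 K

398.14 K


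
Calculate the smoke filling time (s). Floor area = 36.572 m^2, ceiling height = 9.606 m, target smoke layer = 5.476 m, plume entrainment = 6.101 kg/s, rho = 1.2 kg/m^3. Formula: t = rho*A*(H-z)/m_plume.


H - z = 4.13 m
t = 1.2 * 36.572 * 4.13 / 6.101 = 29.708 s

29.708 s


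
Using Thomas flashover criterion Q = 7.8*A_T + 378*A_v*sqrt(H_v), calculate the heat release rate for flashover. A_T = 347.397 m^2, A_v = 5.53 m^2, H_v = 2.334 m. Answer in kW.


7.8*A_T = 2709.7
sqrt(H_v) = 1.5277
378*A_v*sqrt(H_v) = 3193.5
Q = 2709.7 + 3193.5 = 5903.2 kW

5903.2 kW


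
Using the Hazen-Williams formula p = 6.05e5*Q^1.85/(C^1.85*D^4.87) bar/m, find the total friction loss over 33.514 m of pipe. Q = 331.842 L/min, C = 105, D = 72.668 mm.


Q^1.85 = 46102
C^1.85 = 5485.3
D^4.87 = 1.1608e+09
p/m = 0.0043806 bar/m
p_total = 0.0043806 * 33.514 = 0.14681 bar

0.14681 bar


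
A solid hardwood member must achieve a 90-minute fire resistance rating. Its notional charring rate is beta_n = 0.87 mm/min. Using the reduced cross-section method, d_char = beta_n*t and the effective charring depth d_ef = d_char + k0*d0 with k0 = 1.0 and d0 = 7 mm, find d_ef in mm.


d_char = 0.87 * 90 = 78.3 mm
d_ef = 78.3 + 1.0*7 = 85.3 mm

85.3 mm


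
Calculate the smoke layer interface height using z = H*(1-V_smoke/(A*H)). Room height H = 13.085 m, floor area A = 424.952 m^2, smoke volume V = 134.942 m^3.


V/(A*H) = 0.024268
1 - 0.024268 = 0.97573
z = 13.085 * 0.97573 = 12.767 m

12.767 m


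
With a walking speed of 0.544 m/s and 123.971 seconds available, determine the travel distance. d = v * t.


d = 0.544 * 123.971 = 67.440 m

67.440 m


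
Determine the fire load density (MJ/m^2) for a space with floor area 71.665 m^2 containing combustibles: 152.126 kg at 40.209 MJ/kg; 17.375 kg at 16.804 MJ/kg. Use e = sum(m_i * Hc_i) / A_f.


Total energy = 152.126*40.209 + 17.375*16.804
= 6116.834 + 291.9695
= 6408.804 MJ
e = 6408.804 / 71.665 = 89.427 MJ/m^2

89.427 MJ/m^2


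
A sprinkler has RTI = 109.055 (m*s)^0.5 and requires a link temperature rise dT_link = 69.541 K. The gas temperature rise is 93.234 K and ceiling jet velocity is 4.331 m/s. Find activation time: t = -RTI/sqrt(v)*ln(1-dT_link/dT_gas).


dT_link/dT_gas = 0.74588
ln(1 - 0.74588) = -1.3699
t = -109.055 / sqrt(4.331) * -1.3699 = 71.788 s

71.788 s


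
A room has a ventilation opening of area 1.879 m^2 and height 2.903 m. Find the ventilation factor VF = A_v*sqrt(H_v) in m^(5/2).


sqrt(H_v) = 1.7038
VF = 1.879 * 1.7038 = 3.2015 m^(5/2)

3.2015 m^(5/2)


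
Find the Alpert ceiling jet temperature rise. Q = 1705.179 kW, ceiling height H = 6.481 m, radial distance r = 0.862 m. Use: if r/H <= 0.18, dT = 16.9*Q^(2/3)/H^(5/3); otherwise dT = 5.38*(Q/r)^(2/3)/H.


r/H = 0.862 / 6.481 = 0.13300
r/H <= 0.18, so dT = 16.9*Q^(2/3)/H^(5/3)
Q^(2/3) = 142.73
H^(5/3) = 22.529
dT = 16.9 * 142.73 / 22.529 = 107.07 K

107.07 K


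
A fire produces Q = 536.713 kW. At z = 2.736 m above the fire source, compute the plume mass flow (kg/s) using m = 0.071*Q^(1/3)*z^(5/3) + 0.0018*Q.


Q^(1/3) = 8.1267
z^(5/3) = 5.3521
First term = 0.071 * 8.1267 * 5.3521 = 3.0882
Second term = 0.0018 * 536.713 = 0.96608
m = 4.0542 kg/s

4.0542 kg/s


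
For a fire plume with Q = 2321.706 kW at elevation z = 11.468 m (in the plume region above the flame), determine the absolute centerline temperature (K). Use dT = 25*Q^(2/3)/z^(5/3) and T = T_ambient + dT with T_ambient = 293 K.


Q^(2/3) = 175.34
z^(5/3) = 58.319
dT = 25 * 175.34 / 58.319 = 75.162 K
T = 293 + 75.162 = 368.16 K

368.16 K


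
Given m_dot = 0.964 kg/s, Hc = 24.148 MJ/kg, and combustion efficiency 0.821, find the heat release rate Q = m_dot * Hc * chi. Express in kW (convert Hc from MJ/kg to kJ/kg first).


Hc = 24.148 MJ/kg = 24.148 * 1000 kJ/kg = 24148 kJ/kg
Q = 0.964 kg/s * 24148 kJ/kg * 0.821 = 19112 kW

19112 kW


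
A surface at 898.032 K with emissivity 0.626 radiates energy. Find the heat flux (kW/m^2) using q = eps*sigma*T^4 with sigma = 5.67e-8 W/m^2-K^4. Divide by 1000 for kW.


T^4 = 6.5038e+11
q = 0.626 * 5.67e-8 * 6.5038e+11 / 1000 = 23.085 kW/m^2

23.085 kW/m^2


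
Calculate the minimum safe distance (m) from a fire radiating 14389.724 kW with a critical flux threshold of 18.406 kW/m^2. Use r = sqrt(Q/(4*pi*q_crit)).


4*pi*q_crit = 231.30
Q/(4*pi*q_crit) = 62.213
r = sqrt(62.213) = 7.8875 m

7.8875 m


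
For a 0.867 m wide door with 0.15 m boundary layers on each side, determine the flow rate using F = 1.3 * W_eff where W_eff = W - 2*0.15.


W_eff = 0.867 - 0.30 = 0.567 m
F = 1.3 * 0.567 = 0.73710 persons/s

0.73710 persons/s


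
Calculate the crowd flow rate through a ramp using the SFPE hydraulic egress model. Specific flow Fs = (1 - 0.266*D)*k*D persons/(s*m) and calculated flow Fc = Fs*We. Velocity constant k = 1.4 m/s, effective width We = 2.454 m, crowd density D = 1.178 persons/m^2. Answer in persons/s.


1 - 0.266*D = 1 - 0.266*1.178 = 0.68665
Fs = 0.68665 * 1.4 * 1.178 = 1.1324 persons/(s*m)
Fc = 1.1324 * 2.454 = 2.7790 persons/s

2.7790 persons/s


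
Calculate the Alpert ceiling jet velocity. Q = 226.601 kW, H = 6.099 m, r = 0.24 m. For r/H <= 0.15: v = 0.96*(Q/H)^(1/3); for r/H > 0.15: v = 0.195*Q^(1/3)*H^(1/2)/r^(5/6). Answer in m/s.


r/H = 0.24 / 6.099 = 0.039351
r/H <= 0.15, so v = 0.96*(Q/H)^(1/3)
Q/H = 37.154
(Q/H)^(1/3) = 3.3368
v = 0.96 * 3.3368 = 3.2034 m/s

3.2034 m/s


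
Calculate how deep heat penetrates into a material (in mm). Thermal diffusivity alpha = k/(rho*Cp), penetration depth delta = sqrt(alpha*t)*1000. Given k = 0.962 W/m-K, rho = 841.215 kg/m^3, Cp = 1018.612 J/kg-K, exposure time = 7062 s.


alpha = 0.962 / (841.215 * 1018.612) = 1.1227e-06 m^2/s
alpha * t = 0.0079284
delta = sqrt(0.0079284) * 1000 = 89.042 mm

89.042 mm


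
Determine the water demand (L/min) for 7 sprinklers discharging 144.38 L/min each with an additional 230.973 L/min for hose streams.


Sprinkler demand = 7 * 144.38 = 1010.66 L/min
Total = 1010.66 + 230.973 = 1241.633 L/min

1241.633 L/min


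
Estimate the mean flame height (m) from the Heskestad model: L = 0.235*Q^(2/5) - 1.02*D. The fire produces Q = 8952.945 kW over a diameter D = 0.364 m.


Q^(2/5) = 38.088
0.235 * Q^(2/5) = 8.9506
1.02 * D = 0.37128
L = 8.5794 m

8.5794 m


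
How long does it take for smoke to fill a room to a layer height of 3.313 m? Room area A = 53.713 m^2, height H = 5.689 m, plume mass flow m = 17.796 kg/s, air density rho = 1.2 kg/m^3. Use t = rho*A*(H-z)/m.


H - z = 2.376 m
t = 1.2 * 53.713 * 2.376 / 17.796 = 8.6057 s

8.6057 s


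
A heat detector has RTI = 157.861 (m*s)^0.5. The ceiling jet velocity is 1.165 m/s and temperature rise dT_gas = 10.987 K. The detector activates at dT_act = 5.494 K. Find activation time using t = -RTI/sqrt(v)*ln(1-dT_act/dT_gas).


dT_act/dT_gas = 0.50005
ln(1 - 0.50005) = -0.69324
t = -157.861 / sqrt(1.165) * -0.69324 = 101.39 s

101.39 s


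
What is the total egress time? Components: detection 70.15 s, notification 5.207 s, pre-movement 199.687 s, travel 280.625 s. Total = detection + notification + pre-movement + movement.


Total = 70.15 + 5.207 + 199.687 + 280.625 = 555.669 s

555.669 s


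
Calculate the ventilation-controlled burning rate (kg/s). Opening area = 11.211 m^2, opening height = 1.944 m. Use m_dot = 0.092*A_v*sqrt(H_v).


sqrt(H_v) = 1.3943
m_dot = 0.092 * 11.211 * 1.3943 = 1.4381 kg/s

1.4381 kg/s


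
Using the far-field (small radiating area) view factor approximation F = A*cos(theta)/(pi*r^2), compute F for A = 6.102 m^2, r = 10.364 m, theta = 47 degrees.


cos(47 deg) = 0.68200
pi*r^2 = 337.45
F = 6.102 * 0.68200 / 337.45 = 0.012332

0.012332


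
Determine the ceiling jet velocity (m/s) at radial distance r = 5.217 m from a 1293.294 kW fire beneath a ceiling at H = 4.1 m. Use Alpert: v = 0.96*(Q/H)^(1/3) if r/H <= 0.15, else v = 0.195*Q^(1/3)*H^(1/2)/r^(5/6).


r/H = 5.217 / 4.1 = 1.2724
r/H > 0.15, so v = 0.195*Q^(1/3)*H^(1/2)/r^(5/6)
Q^(1/3) = 10.895
H^(1/2) = 2.0248
r^(5/6) = 3.9614
v = 0.195 * 10.895 * 2.0248 / 3.9614 = 1.0859 m/s

1.0859 m/s


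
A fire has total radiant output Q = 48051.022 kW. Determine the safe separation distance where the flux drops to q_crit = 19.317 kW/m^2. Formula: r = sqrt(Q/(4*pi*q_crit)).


4*pi*q_crit = 242.74
Q/(4*pi*q_crit) = 197.95
r = sqrt(197.95) = 14.069 m

14.069 m


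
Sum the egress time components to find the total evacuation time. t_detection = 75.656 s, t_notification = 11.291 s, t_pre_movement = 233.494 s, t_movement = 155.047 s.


Total = 75.656 + 11.291 + 233.494 + 155.047 = 475.488 s

475.488 s


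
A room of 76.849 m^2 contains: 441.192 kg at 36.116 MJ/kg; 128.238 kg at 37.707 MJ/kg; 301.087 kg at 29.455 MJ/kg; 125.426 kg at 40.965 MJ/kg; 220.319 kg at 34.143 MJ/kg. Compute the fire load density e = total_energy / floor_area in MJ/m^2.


Total energy = 441.192*36.116 + 128.238*37.707 + 301.087*29.455 + 125.426*40.965 + 220.319*34.143
= 15934.09 + 4835.470 + 8868.518 + 5138.076 + 7522.352
= 42298.51 MJ
e = 42298.51 / 76.849 = 550.41 MJ/m^2

550.41 MJ/m^2
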